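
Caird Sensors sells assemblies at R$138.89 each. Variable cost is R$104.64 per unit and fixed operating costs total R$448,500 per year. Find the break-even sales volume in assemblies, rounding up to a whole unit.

13,095 assemblies

Contribution margin per unit = R$138.89 − R$104.64 = R$34.25.
Units to break even: R$448,500 ÷ R$34.25 = 13,094.89, rounded up to 13,095.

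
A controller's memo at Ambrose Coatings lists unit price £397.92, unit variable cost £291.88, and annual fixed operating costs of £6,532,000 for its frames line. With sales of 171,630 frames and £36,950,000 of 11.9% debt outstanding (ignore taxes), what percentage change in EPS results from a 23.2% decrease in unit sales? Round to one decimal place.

-58.1%

Contribution at this volume is 171,630 × £106.04 = £18,199,645.20.
Subtracting fixed costs: EBIT = £18,199,645.20 − £6,532,000 = £11,667,645.20.
After interest of £4,397,050.00, pre-tax earnings = £7,270,595.20.
DCL = total CM / (EBIT − I) = £18,199,645.20 / £7,270,595.20 = 2.5032.
EPS therefore changes by 2.5032 × (-23.2%) = -58.1%.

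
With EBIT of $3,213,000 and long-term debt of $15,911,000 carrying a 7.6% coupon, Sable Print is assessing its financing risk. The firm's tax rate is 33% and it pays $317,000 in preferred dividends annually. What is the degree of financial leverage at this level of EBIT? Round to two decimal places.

2.10

Interest = $1,209,236.00.
Pre-tax preferred-dividend burden = $317,000 ÷ (1 − 0.33) = $473,134.33.
DFL = EBIT ÷ [EBIT − I − D_p/(1−t)] = $3,213,000 ÷ [$3,213,000 − $1,209,236.00 − $473,134.33] = $3,213,000 ÷ $1,530,629.67 = 2.0991.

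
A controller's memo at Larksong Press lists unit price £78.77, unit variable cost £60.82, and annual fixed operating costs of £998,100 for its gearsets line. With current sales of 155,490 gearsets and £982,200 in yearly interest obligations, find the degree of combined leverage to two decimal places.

3.44

Contribution at this volume is 155,490 × £17.95 = £2,791,045.50.
Subtracting fixed costs: EBIT = £2,791,045.50 − £998,100 = £1,792,945.50. Interest = £982,200.00.
DOL = £2,791,045.50 ÷ £1,792,945.50 = 1.5567; DFL = £1,792,945.50 ÷ £810,745.50 = 2.2115.
DCL = DOL × DFL = 1.5567 × 2.2115 = 3.4426.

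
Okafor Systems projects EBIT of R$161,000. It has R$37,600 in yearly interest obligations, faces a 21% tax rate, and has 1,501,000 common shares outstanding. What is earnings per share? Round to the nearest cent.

R$0.06

Interest = R$37,600.00, so EBT = R$161,000 − R$37,600.00 = R$123,400.00.
After tax at 21%: net income = R$123,400.00 × 0.79 = R$97,486.00.
Per share: R$97,486.00 / 1,501,000 shares = R$0.06.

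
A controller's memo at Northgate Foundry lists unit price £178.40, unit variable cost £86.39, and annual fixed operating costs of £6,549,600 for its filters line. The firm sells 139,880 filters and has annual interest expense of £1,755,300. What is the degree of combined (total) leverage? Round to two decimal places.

Total contribution margin = 139,880 × £92.01 = £12,870,358.80.
Operating income = contribution − fixed costs = £12,870,358.80 − £6,549,600 = £6,320,758.80. Interest = £1,755,300.00.
DOL = £12,870,358.80 ÷ £6,320,758.80 = 2.0362; DFL = £6,320,758.80 ÷ £4,565,458.80 = 1.3845.
Combined leverage = 2.0362 × 1.3845 = 2.8191.

2.82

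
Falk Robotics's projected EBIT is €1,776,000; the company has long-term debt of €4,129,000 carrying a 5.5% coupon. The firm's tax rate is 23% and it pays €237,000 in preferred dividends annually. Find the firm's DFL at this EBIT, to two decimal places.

1.43

Annual interest charges come to €227,095.00.
Pre-tax preferred-dividend burden = €237,000 ÷ (1 − 0.23) = €307,792.21.
DFL = EBIT ÷ [EBIT − I − D_p/(1−t)] = €1,776,000 ÷ [€1,776,000 − €227,095.00 − €307,792.21] = €1,776,000 ÷ €1,241,112.79 = 1.4310.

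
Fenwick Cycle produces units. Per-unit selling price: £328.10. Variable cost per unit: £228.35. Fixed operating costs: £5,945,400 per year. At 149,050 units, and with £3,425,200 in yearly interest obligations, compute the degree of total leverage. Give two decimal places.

2.70

Total contribution margin = 149,050 × £99.75 = £14,867,737.50.
EBIT = £14,867,737.50 − £5,945,400 = £8,922,337.50. Interest = £3,425,200.00, so EBIT − I = £5,497,137.50.
Degree of total leverage = total CM / (EBIT − interest) = £14,867,737.50 / £5,497,137.50 = 2.7046.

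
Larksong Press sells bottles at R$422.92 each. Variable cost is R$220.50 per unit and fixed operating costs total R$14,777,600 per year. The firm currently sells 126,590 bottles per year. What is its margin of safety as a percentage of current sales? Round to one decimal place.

42.3%

Contribution margin per unit = R$422.92 − R$220.50 = R$202.42. Break-even units = R$14,777,600 ÷ R$202.42 = 73,004.64; break-even revenue = 73,004.64 × R$422.92 = R$30,875,123.96.
Current sales = 126,590 × R$422.92 = R$53,537,442.80.
Margin of safety = (R$53,537,442.80 − R$30,875,123.96) ÷ R$53,537,442.80 = 42.3%.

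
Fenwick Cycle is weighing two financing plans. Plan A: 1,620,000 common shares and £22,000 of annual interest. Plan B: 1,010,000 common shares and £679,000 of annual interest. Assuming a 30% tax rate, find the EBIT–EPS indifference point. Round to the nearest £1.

£1,766,820

Set EPS_A = EPS_B: (EBIT − £22,000)(1 − 0.30) ÷ 1,620,000 = (EBIT − £679,000)(1 − 0.30) ÷ 1,010,000.
The (1 − t) factor cancels: (EBIT − 22,000) × 1,010,000 = (EBIT − 679,000) × 1,620,000.
Solving, EBIT = (679,000·1,620,000 − 22,000·1,010,000) / (1,620,000 − 1,010,000) = 1,077,760,000,000 / 610,000 = 1,766,819.67.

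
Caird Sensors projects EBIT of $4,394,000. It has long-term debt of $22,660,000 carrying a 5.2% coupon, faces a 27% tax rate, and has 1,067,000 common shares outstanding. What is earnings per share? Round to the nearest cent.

Interest = $1,178,320.00, so EBT = $4,394,000 − $1,178,320.00 = $3,215,680.00.
Net income = $3,215,680.00 × (1 − 0.27) = $2,347,446.40.
Per share: $2,347,446.40 / 1,067,000 shares = $2.20.

$2.20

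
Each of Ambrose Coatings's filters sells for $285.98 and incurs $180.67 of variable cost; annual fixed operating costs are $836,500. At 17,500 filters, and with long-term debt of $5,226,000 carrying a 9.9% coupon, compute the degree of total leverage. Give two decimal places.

3.77

At 17,500 units, contribution = 17,500 × $105.31 = $1,842,925.00.
Subtracting fixed costs: EBIT = $1,842,925.00 − $836,500 = $1,006,425.00. Interest = $517,374.00, so EBIT − I = $489,051.00.
DCL = contribution ÷ (EBIT − I) = $1,842,925.00 ÷ $489,051.00 = 3.7684.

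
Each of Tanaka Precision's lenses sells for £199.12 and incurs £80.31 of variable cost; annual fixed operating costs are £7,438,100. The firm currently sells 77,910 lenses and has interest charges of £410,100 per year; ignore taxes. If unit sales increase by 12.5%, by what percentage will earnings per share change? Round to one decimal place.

+82.2%

Contribution at this volume is 77,910 × £118.81 = £9,256,487.10.
EBIT = £9,256,487.10 − £7,438,100 = £1,818,387.10.
After interest of £410,100.00, pre-tax earnings = £1,408,287.10.
DCL = total CM / (EBIT − I) = £9,256,487.10 / £1,408,287.10 = 6.5729.
EPS therefore changes by 6.5729 × (+12.5%) = +82.2%.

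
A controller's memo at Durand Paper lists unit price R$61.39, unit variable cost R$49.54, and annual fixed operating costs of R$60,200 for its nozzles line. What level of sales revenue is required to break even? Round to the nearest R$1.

CM per unit = R$61.39 − R$49.54 = R$11.85; CM ratio = R$11.85 / R$61.39 = 0.1930.
Break-even revenue = fixed costs × price ÷ CM = R$60,200 × R$61.39 ÷ R$11.85 = R$311,872.

R$311,872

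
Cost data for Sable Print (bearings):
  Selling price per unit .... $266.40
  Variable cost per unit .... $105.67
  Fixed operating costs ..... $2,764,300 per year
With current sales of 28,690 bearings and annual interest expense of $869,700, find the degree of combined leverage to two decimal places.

4.72

Total contribution margin = 28,690 × $160.73 = $4,611,343.70.
Operating income = contribution − fixed costs = $4,611,343.70 − $2,764,300 = $1,847,043.70. Interest = $869,700.00.
DOL = $4,611,343.70 ÷ $1,847,043.70 = 2.4966; DFL = $1,847,043.70 ÷ $977,343.70 = 1.8899.
Combined leverage = 2.4966 × 1.8899 = 4.7183.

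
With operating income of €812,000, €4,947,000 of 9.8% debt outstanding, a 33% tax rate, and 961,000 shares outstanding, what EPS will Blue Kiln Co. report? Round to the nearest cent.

Interest = €484,806.00, so EBT = €812,000 − €484,806.00 = €327,194.00.
After tax at 33%: net income = €327,194.00 × 0.67 = €219,219.98.
Per share: €219,219.98 / 961,000 shares = €0.23.

€0.23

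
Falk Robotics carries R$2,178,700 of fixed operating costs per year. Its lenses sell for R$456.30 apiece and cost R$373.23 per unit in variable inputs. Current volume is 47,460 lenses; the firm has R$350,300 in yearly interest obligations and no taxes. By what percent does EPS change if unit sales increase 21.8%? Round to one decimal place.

At 47,460 units, contribution = 47,460 × R$83.07 = R$3,942,502.20.
Operating income = contribution − fixed costs = R$3,942,502.20 − R$2,178,700 = R$1,763,802.20.
After interest of R$350,300.00, pre-tax earnings = R$1,413,502.20.
DCL = total CM / (EBIT − I) = R$3,942,502.20 / R$1,413,502.20 = 2.7892.
%ΔEPS = DCL × %ΔSales = 2.7892 × +21.8% = +60.8%.

+60.8%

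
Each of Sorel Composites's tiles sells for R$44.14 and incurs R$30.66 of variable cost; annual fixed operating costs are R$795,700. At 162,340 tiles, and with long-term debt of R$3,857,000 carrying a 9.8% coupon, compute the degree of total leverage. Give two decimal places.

2.16

At 162,340 units, contribution = 162,340 × R$13.48 = R$2,188,343.20.
EBIT = R$2,188,343.20 − R$795,700 = R$1,392,643.20. Interest = R$377,986.00.
DOL = R$2,188,343.20 ÷ R$1,392,643.20 = 1.5714; DFL = R$1,392,643.20 ÷ R$1,014,657.20 = 1.3725.
Combined leverage = 1.5714 × 1.3725 = 2.1567.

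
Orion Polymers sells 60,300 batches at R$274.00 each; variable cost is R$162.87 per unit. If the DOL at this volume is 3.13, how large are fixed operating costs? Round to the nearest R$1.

Total contribution margin = 60,300 × R$111.13 = R$6,701,139.00.
DOL = contribution / EBIT, so EBIT = R$6,701,139.00 / 3.13 = R$2,140,938.98.
And FC = contribution − EBIT = R$6,701,139.00 − R$2,140,938.98 = R$4,560,200.

R$4,560,200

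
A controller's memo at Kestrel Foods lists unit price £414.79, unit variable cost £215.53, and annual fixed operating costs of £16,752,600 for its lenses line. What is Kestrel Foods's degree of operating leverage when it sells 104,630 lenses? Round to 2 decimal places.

5.09

Contribution at this volume is 104,630 × £199.26 = £20,848,573.80.
Operating income = contribution − fixed costs = £20,848,573.80 − £16,752,600 = £4,095,973.80.
Degree of operating leverage = £20,848,573.80 / £4,095,973.80 = 5.0900.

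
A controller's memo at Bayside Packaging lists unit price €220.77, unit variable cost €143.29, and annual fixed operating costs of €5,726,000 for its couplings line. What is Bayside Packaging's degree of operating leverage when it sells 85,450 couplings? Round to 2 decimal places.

7.40

Total contribution margin = 85,450 × €77.48 = €6,620,666.00.
EBIT = €6,620,666.00 − €5,726,000 = €894,666.00.
So DOL = total CM / EBIT = €6,620,666.00 / €894,666.00 = 7.4002.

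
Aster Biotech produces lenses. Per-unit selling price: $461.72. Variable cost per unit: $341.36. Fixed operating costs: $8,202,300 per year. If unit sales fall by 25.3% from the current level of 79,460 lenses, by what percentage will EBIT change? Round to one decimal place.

Total contribution margin = 79,460 × $120.36 = $9,563,805.60.
Subtracting fixed costs: EBIT = $9,563,805.60 − $8,202,300 = $1,361,505.60.
DOL = contribution ÷ EBIT = $9,563,805.60 ÷ $1,361,505.60 = 7.0244.
So EBIT moves 7.0244 × (-25.3%) = -177.7%.

-177.7%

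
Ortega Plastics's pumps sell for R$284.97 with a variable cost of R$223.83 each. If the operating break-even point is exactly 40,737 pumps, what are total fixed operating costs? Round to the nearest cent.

R$2,490,660.18

Each unit contributes R$284.97 − R$223.83 = R$61.14.
Fixed costs = break-even units × CM = 40,737 × R$61.14 = R$2,490,660.18.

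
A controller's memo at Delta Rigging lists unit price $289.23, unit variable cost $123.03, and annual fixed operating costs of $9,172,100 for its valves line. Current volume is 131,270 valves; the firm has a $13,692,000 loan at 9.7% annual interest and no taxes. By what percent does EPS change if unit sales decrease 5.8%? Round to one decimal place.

-11.2%

At 131,270 units, contribution = 131,270 × $166.20 = $21,817,074.00.
EBIT = $21,817,074.00 − $9,172,100 = $12,644,974.00.
After interest of $1,328,124.00, pre-tax earnings = $11,316,850.00.
DCL = total CM / (EBIT − I) = $21,817,074.00 / $11,316,850.00 = 1.9278.
EPS therefore changes by 1.9278 × (-5.8%) = -11.2%.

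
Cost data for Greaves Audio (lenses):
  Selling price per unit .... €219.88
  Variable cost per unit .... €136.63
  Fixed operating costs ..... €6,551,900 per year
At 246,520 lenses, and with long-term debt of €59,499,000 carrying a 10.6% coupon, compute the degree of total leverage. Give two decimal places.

2.68

At 246,520 units, contribution = 246,520 × €83.25 = €20,522,790.00.
Operating income = contribution − fixed costs = €20,522,790.00 − €6,551,900 = €13,970,890.00. Interest = €6,306,894.00.
DOL = €20,522,790.00 ÷ €13,970,890.00 = 1.4690; DFL = €13,970,890.00 ÷ €7,663,996.00 = 1.8229.
DCL = DOL × DFL = 1.4690 × 1.8229 = 2.6778.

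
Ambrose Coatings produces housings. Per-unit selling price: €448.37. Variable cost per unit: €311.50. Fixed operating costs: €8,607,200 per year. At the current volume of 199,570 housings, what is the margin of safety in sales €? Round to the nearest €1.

€61,285,027

Unit CM = price − variable cost = €448.37 − €311.50 = €136.87. Break-even units = €8,607,200 ÷ €136.87 = 62,885.95; break-even revenue = 62,885.95 × €448.37 = €28,196,173.48.
Current sales = 199,570 × €448.37 = €89,481,200.90.
Margin of safety = €89,481,200.90 − €28,196,173.48 = €61,285,027.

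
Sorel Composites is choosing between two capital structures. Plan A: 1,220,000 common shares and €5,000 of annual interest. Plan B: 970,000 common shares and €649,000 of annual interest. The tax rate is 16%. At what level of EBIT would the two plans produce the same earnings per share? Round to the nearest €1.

At indifference, (EBIT − 5,000)(1 − t)/1,220,000 = (EBIT − 649,000)(1 − t)/970,000.
The (1 − t) factor cancels: (EBIT − 5,000) × 970,000 = (EBIT − 649,000) × 1,220,000.
Solving, EBIT = (649,000·1,220,000 − 5,000·970,000) / (1,220,000 − 970,000) = 786,930,000,000 / 250,000 = 3,147,720.00.

€3,147,720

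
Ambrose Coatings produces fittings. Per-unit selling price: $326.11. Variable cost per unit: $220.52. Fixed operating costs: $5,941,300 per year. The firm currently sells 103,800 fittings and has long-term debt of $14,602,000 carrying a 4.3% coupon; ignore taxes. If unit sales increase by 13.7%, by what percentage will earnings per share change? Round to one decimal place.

+34.2%

At 103,800 units, contribution = 103,800 × $105.59 = $10,960,242.00.
Operating income = contribution − fixed costs = $10,960,242.00 − $5,941,300 = $5,018,942.00.
After interest of $627,886.00, pre-tax earnings = $4,391,056.00.
DCL = total CM / (EBIT − I) = $10,960,242.00 / $4,391,056.00 = 2.4960.
%ΔEPS = DCL × %ΔSales = 2.4960 × +13.7% = +34.2%.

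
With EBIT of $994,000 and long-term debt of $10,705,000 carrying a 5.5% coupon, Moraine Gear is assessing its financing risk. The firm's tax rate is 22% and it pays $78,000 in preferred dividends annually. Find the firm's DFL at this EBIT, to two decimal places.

Interest = $588,775.00.
Pre-tax preferred-dividend burden = $78,000 ÷ (1 − 0.22) = $100,000.00.
DFL = EBIT ÷ [EBIT − I − D_p/(1−t)] = $994,000 ÷ [$994,000 − $588,775.00 − $100,000.00] = $994,000 ÷ $305,225.00 = 3.2566.

3.26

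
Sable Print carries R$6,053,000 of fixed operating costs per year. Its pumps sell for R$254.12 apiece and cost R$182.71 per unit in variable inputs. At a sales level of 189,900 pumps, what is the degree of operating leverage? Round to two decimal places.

At 189,900 units, contribution = 189,900 × R$71.41 = R$13,560,759.00.
Operating income = contribution − fixed costs = R$13,560,759.00 − R$6,053,000 = R$7,507,759.00.
Degree of operating leverage = R$13,560,759.00 / R$7,507,759.00 = 1.8062.

1.81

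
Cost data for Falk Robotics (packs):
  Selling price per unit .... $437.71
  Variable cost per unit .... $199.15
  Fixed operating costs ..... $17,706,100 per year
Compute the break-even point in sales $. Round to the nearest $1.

Contribution margin per unit = $437.71 − $199.15 = $238.56, a CM ratio of $238.56 ÷ $437.71 = 0.5450.
Break-even sales = FC ÷ CM ratio = $17,706,100 × $437.71 / $238.56 = $32,487,161.

$32,487,161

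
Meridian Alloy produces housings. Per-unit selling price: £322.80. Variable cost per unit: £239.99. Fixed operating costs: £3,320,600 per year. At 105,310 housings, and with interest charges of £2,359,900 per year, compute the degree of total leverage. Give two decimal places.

2.87

At 105,310 units, contribution = 105,310 × £82.81 = £8,720,721.10.
Subtracting fixed costs: EBIT = £8,720,721.10 − £3,320,600 = £5,400,121.10. Interest = £2,359,900.00, so EBIT − I = £3,040,221.10.
DCL = contribution ÷ (EBIT − I) = £8,720,721.10 ÷ £3,040,221.10 = 2.8684.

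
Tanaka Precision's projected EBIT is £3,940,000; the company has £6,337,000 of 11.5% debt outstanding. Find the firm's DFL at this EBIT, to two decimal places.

Interest = £728,755.00.
DFL = EBIT ÷ (EBIT − I) = £3,940,000 ÷ (£3,940,000 − £728,755.00) = £3,940,000 ÷ £3,211,245.00 = 1.2269.

1.23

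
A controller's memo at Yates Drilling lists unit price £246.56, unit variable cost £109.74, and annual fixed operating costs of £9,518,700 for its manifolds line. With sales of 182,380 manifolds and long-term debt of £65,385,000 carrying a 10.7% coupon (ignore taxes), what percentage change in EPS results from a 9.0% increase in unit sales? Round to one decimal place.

+26.6%

Total contribution margin = 182,380 × £136.82 = £24,953,231.60.
EBIT = £24,953,231.60 − £9,518,700 = £15,434,531.60.
Interest = £6,996,195.00, so EBIT − I = £8,438,336.60.
Degree of combined leverage = contribution ÷ (EBIT − I) = £24,953,231.60 ÷ £8,438,336.60 = 2.9571.
EPS therefore changes by 2.9571 × (+9.0%) = +26.6%.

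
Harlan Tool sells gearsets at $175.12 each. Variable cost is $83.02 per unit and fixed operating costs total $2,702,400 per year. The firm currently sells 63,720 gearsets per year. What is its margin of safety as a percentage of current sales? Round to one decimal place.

54.0%

Contribution margin per unit = $175.12 − $83.02 = $92.10. Break-even units = $2,702,400 ÷ $92.10 = 29,342.02; break-even revenue = 29,342.02 × $175.12 = $5,138,374.46.
Current sales = 63,720 × $175.12 = $11,158,646.40.
Margin of safety = ($11,158,646.40 − $5,138,374.46) ÷ $11,158,646.40 = 54.0%.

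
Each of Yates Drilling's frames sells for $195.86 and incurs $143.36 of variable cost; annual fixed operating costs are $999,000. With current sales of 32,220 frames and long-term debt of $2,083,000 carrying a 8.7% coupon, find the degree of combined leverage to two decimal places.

Total contribution margin = 32,220 × $52.50 = $1,691,550.00.
Subtracting fixed costs: EBIT = $1,691,550.00 − $999,000 = $692,550.00. Interest = $181,221.00, so EBIT − I = $511,329.00.
Degree of total leverage = total CM / (EBIT − interest) = $1,691,550.00 / $511,329.00 = 3.3081.

3.31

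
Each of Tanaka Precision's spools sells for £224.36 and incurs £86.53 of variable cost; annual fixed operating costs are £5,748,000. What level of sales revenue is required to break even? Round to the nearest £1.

Contribution margin per unit = £224.36 − £86.53 = £137.83, a CM ratio of £137.83 ÷ £224.36 = 0.6143.
Break-even revenue = fixed costs × price ÷ CM = £5,748,000 × £224.36 ÷ £137.83 = £9,356,608.

£9,356,608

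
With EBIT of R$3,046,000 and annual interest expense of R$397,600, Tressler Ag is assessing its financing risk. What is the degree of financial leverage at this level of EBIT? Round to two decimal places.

1.15

Annual interest charges come to R$397,600.00.
Degree of financial leverage = EBIT / (EBIT − interest) = R$3,046,000 / R$2,648,400.00 = 1.1501.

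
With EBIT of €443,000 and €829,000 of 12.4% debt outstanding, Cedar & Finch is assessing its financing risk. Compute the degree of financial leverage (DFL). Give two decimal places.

Annual interest charges come to €102,796.00.
DFL = EBIT ÷ (EBIT − I) = €443,000 ÷ (€443,000 − €102,796.00) = €443,000 ÷ €340,204.00 = 1.3022.

1.30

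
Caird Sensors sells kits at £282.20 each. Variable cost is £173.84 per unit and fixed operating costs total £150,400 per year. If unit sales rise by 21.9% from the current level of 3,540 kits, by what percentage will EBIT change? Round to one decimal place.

Contribution at this volume is 3,540 × £108.36 = £383,594.40.
EBIT = £383,594.40 − £150,400 = £233,194.40.
Degree of operating leverage = £383,594.40 / £233,194.40 = 1.6450.
Operating income changes by 1.6450 × +21.9% = +36.0%.

+36.0%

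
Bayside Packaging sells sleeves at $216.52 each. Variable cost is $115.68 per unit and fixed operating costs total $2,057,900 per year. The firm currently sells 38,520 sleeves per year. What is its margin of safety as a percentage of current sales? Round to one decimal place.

47.0%

Contribution margin per unit = $216.52 − $115.68 = $100.84. Break-even units = $2,057,900 ÷ $100.84 = 20,407.58; break-even revenue = 20,407.58 × $216.52 = $4,418,648.43.
Current sales = 38,520 × $216.52 = $8,340,350.40.
Margin of safety = ($8,340,350.40 − $4,418,648.43) ÷ $8,340,350.40 = 47.0%.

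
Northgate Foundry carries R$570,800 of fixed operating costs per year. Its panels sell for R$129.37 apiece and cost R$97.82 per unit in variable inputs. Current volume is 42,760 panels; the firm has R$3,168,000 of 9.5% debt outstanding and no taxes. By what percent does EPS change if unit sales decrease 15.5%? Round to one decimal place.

Contribution at this volume is 42,760 × R$31.55 = R$1,349,078.00.
Operating income = contribution − fixed costs = R$1,349,078.00 − R$570,800 = R$778,278.00.
Interest = R$300,960.00, so EBIT − I = R$477,318.00.
DCL = total CM / (EBIT − I) = R$1,349,078.00 / R$477,318.00 = 2.8264.
%ΔEPS = DCL × %ΔSales = 2.8264 × -15.5% = -43.8%.

-43.8%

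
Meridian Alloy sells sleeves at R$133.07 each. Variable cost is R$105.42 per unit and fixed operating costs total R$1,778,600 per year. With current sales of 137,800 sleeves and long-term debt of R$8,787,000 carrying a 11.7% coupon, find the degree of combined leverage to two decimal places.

Total contribution margin = 137,800 × R$27.65 = R$3,810,170.00.
Operating income = contribution − fixed costs = R$3,810,170.00 − R$1,778,600 = R$2,031,570.00. Interest = R$1,028,079.00.
DOL = R$3,810,170.00 ÷ R$2,031,570.00 = 1.8755; DFL = R$2,031,570.00 ÷ R$1,003,491.00 = 2.0245.
DCL = DOL × DFL = 1.8755 × 2.0245 = 3.7969.

3.80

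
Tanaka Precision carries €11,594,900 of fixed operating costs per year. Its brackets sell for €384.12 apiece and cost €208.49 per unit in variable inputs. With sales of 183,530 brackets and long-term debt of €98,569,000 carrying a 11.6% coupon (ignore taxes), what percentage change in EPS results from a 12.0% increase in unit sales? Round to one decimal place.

+42.0%

Total contribution margin = 183,530 × €175.63 = €32,233,373.90.
Operating income = contribution − fixed costs = €32,233,373.90 − €11,594,900 = €20,638,473.90.
Interest = €11,434,004.00, so EBIT − I = €9,204,469.90.
Degree of combined leverage = contribution ÷ (EBIT − I) = €32,233,373.90 ÷ €9,204,469.90 = 3.5019.
EPS therefore changes by 3.5019 × (+12.0%) = +42.0%.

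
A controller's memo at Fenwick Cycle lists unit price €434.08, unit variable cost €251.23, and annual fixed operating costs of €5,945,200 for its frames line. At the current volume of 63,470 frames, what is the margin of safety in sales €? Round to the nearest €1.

Each unit contributes €434.08 − €251.23 = €182.85. Break-even units = €5,945,200 ÷ €182.85 = 32,514.08; break-even revenue = 32,514.08 × €434.08 = €14,113,712.97.
Actual sales revenue = 63,470 × €434.08 = €27,551,057.60.
Margin of safety = €27,551,057.60 − €14,113,712.97 = €13,437,345.

€13,437,345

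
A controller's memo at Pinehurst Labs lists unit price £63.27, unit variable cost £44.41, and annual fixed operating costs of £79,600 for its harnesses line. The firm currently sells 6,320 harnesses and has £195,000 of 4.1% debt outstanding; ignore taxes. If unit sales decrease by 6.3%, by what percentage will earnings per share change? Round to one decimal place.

-23.8%

At 6,320 units, contribution = 6,320 × £18.86 = £119,195.20.
EBIT = £119,195.20 − £79,600 = £39,595.20.
After interest of £7,995.00, pre-tax earnings = £31,600.20.
DCL = total CM / (EBIT − I) = £119,195.20 / £31,600.20 = 3.7720.
%ΔEPS = DCL × %ΔSales = 3.7720 × -6.3% = -23.8%.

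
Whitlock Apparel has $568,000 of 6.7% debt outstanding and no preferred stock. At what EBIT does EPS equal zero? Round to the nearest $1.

$38,056

Annual interest = 6.7% × $568,000 = $38,056.00.
Without preferred stock the financial break-even is simply EBIT = interest = $38,056.00.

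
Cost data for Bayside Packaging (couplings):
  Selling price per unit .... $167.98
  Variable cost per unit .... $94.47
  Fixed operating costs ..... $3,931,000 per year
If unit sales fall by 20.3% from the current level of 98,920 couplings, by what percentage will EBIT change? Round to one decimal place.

Contribution at this volume is 98,920 × $73.51 = $7,271,609.20.
Subtracting fixed costs: EBIT = $7,271,609.20 − $3,931,000 = $3,340,609.20.
Degree of operating leverage = $7,271,609.20 / $3,340,609.20 = 2.1767.
So EBIT moves 2.1767 × (-20.3%) = -44.2%.

-44.2%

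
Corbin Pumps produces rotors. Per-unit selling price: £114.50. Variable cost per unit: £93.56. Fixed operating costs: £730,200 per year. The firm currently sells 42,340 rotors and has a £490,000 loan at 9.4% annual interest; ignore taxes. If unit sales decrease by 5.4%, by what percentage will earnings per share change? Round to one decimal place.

At 42,340 units, contribution = 42,340 × £20.94 = £886,599.60.
Operating income = contribution − fixed costs = £886,599.60 − £730,200 = £156,399.60.
Interest = £46,060.00, so EBIT − I = £110,339.60.
Degree of combined leverage = contribution ÷ (EBIT − I) = £886,599.60 ÷ £110,339.60 = 8.0352.
EPS therefore changes by 8.0352 × (-5.4%) = -43.4%.

-43.4%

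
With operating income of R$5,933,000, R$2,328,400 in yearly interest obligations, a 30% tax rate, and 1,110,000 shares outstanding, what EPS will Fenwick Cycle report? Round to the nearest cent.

Interest = R$2,328,400.00, so EBT = R$5,933,000 − R$2,328,400.00 = R$3,604,600.00.
After tax at 30%: net income = R$3,604,600.00 × 0.70 = R$2,523,220.00.
Per share: R$2,523,220.00 / 1,110,000 shares = R$2.27.

R$2.27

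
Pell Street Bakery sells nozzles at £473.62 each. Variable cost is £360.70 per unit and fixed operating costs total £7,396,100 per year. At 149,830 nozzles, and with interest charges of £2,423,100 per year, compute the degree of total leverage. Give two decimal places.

2.38

Total contribution margin = 149,830 × £112.92 = £16,918,803.60.
Operating income = contribution − fixed costs = £16,918,803.60 − £7,396,100 = £9,522,703.60. Interest = £2,423,100.00, so EBIT − I = £7,099,603.60.
DCL = contribution ÷ (EBIT − I) = £16,918,803.60 ÷ £7,099,603.60 = 2.3831.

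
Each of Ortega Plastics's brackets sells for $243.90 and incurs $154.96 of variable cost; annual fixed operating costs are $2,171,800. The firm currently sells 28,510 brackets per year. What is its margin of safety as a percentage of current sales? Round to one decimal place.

Unit CM = price − variable cost = $243.90 − $154.96 = $88.94. Break-even units = $2,171,800 ÷ $88.94 = 24,418.71; break-even revenue = 24,418.71 × $243.90 = $5,955,723.18.
Current sales = 28,510 × $243.90 = $6,953,589.00.
Margin of safety = ($6,953,589.00 − $5,955,723.18) ÷ $6,953,589.00 = 14.4%.

14.4%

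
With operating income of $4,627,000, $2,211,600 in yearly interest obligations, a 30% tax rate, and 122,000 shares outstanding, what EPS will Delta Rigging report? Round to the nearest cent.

$13.86

Pre-tax income = $4,627,000 − $2,211,600.00 = $2,415,400.00.
After tax at 30%: net income = $2,415,400.00 × 0.70 = $1,690,780.00.
EPS = $1,690,780.00 ÷ 122,000 = $13.86.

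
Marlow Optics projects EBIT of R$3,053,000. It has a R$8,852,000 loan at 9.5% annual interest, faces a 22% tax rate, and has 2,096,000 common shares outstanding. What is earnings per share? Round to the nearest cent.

Interest = R$840,940.00, so EBT = R$3,053,000 − R$840,940.00 = R$2,212,060.00.
After tax at 22%: net income = R$2,212,060.00 × 0.78 = R$1,725,406.80.
Per share: R$1,725,406.80 / 2,096,000 shares = R$0.82.

R$0.82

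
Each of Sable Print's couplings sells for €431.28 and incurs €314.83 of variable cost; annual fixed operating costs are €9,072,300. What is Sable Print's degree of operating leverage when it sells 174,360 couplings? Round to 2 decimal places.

Contribution at this volume is 174,360 × €116.45 = €20,304,222.00.
Subtracting fixed costs: EBIT = €20,304,222.00 − €9,072,300 = €11,231,922.00.
So DOL = total CM / EBIT = €20,304,222.00 / €11,231,922.00 = 1.8077.

1.81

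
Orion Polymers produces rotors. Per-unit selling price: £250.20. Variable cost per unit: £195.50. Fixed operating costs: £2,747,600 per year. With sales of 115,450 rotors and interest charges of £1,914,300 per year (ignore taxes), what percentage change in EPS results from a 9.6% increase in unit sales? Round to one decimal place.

Contribution at this volume is 115,450 × £54.70 = £6,315,115.00.
Operating income = contribution − fixed costs = £6,315,115.00 − £2,747,600 = £3,567,515.00.
Interest = £1,914,300.00, so EBIT − I = £1,653,215.00.
DCL = total CM / (EBIT − I) = £6,315,115.00 / £1,653,215.00 = 3.8199.
EPS therefore changes by 3.8199 × (+9.6%) = +36.7%.

+36.7%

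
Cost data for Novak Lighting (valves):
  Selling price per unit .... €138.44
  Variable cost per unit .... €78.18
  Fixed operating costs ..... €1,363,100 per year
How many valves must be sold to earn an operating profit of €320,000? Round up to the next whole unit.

27,931 valves

Contribution margin per unit = €138.44 − €78.18 = €60.26.
Need Q such that Q × €60.26 − €1,363,100 = €320,000, i.e. Q = €1,683,100 / €60.26 = 27,930.63 → 27,931.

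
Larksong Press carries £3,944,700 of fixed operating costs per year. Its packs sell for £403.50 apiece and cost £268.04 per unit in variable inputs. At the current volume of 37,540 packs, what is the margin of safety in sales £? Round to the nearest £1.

Each unit contributes £403.50 − £268.04 = £135.46. Break-even units = £3,944,700 ÷ £135.46 = 29,120.77; break-even revenue = 29,120.77 × £403.50 = £11,750,232.17.
Actual sales revenue = 37,540 × £403.50 = £15,147,390.00.
Margin of safety = £15,147,390.00 − £11,750,232.17 = £3,397,158.

£3,397,158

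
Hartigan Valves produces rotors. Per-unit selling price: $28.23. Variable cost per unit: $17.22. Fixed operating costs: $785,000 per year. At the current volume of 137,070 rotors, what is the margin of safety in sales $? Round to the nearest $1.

Contribution margin per unit = $28.23 − $17.22 = $11.01. Break-even units = $785,000 ÷ $11.01 = 71,298.82; break-even revenue = 71,298.82 × $28.23 = $2,012,765.67.
Actual sales revenue = 137,070 × $28.23 = $3,869,486.10.
Margin of safety = $3,869,486.10 − $2,012,765.67 = $1,856,720.

$1,856,720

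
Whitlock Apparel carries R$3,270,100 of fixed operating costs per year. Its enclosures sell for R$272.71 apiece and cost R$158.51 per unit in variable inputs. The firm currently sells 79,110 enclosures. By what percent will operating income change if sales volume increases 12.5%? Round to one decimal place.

+19.6%

Total contribution margin = 79,110 × R$114.20 = R$9,034,362.00.
Operating income = contribution − fixed costs = R$9,034,362.00 − R$3,270,100 = R$5,764,262.00.
DOL = contribution ÷ EBIT = R$9,034,362.00 ÷ R$5,764,262.00 = 1.5673.
Operating income changes by 1.5673 × +12.5% = +19.6%.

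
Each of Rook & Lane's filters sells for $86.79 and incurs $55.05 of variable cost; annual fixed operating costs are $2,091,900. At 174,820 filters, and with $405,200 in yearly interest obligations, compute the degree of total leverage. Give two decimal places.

Contribution at this volume is 174,820 × $31.74 = $5,548,786.80.
Subtracting fixed costs: EBIT = $5,548,786.80 − $2,091,900 = $3,456,886.80. Interest = $405,200.00.
DOL = $5,548,786.80 ÷ $3,456,886.80 = 1.6051; DFL = $3,456,886.80 ÷ $3,051,686.80 = 1.1328.
DCL = DOL × DFL = 1.6051 × 1.1328 = 1.8183.

1.82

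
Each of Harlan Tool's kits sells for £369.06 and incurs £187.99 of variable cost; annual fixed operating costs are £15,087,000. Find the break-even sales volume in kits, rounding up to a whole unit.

83,322 kits

Each unit contributes £369.06 − £187.99 = £181.07.
Break-even volume = fixed costs ÷ CM per unit = £15,087,000 ÷ £181.07 = 83,321.37, so 83,322 kits.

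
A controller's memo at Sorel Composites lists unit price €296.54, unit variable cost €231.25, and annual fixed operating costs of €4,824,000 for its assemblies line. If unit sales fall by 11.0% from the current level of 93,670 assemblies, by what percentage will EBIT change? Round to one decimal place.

Contribution at this volume is 93,670 × €65.29 = €6,115,714.30.
EBIT = €6,115,714.30 − €4,824,000 = €1,291,714.30.
Degree of operating leverage = €6,115,714.30 / €1,291,714.30 = 4.7346.
So EBIT moves 4.7346 × (-11.0%) = -52.1%.

-52.1%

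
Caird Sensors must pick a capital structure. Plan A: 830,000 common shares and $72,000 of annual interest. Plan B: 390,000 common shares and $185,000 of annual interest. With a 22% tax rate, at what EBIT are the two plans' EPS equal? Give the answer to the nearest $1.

$285,159

At indifference, (EBIT − 72,000)(1 − t)/830,000 = (EBIT − 185,000)(1 − t)/390,000.
The (1 − t) factor cancels: (EBIT − 72,000) × 390,000 = (EBIT − 185,000) × 830,000.
EBIT × (830,000 − 390,000) = 185,000 × 830,000 − 72,000 × 390,000 = 125,470,000,000, so EBIT = 125,470,000,000 ÷ 440,000 = 285,159.09.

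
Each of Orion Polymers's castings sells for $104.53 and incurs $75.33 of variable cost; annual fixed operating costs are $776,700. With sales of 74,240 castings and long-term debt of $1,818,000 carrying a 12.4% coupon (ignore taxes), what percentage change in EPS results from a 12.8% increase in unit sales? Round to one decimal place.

+23.8%

Total contribution margin = 74,240 × $29.20 = $2,167,808.00.
Subtracting fixed costs: EBIT = $2,167,808.00 − $776,700 = $1,391,108.00.
Interest = $225,432.00, so EBIT − I = $1,165,676.00.
Degree of combined leverage = contribution ÷ (EBIT − I) = $2,167,808.00 ÷ $1,165,676.00 = 1.8597.
EPS therefore changes by 1.8597 × (+12.8%) = +23.8%.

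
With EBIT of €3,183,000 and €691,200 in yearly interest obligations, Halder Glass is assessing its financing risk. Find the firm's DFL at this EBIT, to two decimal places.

1.28

Annual interest charges come to €691,200.00.
Degree of financial leverage = EBIT / (EBIT − interest) = €3,183,000 / €2,491,800.00 = 1.2774.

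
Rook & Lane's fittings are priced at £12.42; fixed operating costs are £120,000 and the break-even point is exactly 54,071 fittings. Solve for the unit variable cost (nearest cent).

At break-even, FC = Q × (P − VC), so P − VC = £120,000 ÷ 54,071 = £2.2193.
Hence VC = price − CM = £12.42 − £2.2193 = £10.20.

£10.20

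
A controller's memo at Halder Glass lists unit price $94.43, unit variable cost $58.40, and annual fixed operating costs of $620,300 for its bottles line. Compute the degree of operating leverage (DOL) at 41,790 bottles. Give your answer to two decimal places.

1.70

Total contribution margin = 41,790 × $36.03 = $1,505,693.70.
Operating income = contribution − fixed costs = $1,505,693.70 − $620,300 = $885,393.70.
Degree of operating leverage = $1,505,693.70 / $885,393.70 = 1.7006.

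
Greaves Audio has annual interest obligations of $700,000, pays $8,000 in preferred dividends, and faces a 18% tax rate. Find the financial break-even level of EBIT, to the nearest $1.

Grossing the preferred dividend up to pre-tax terms: $8,000 / (1 − 0.18) = $9,756.10.
Financial break-even EBIT = interest + D_p ÷ (1 − t) = $700,000 + $9,756.10 = $709,756.10.

$709,756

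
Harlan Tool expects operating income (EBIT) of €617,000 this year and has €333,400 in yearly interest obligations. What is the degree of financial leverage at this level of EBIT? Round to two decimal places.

Annual interest charges come to €333,400.00.
Degree of financial leverage = EBIT / (EBIT − interest) = €617,000 / €283,600.00 = 2.1756.

2.18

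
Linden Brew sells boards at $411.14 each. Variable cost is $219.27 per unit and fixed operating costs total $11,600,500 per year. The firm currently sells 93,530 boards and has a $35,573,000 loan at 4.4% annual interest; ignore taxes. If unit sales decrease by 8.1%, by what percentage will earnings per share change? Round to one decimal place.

Total contribution margin = 93,530 × $191.87 = $17,945,601.10.
Subtracting fixed costs: EBIT = $17,945,601.10 − $11,600,500 = $6,345,101.10.
Interest = $1,565,212.00, so EBIT − I = $4,779,889.10.
Degree of combined leverage = contribution ÷ (EBIT − I) = $17,945,601.10 ÷ $4,779,889.10 = 3.7544.
%ΔEPS = DCL × %ΔSales = 3.7544 × -8.1% = -30.4%.

-30.4%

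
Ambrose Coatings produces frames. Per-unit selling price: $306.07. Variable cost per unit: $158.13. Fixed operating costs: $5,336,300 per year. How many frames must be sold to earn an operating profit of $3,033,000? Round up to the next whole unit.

56,573 frames

Contribution margin per unit = $306.07 − $158.13 = $147.94.
Need Q such that Q × $147.94 − $5,336,300 = $3,033,000, i.e. Q = $8,369,300 / $147.94 = 56,572.26 → 56,573.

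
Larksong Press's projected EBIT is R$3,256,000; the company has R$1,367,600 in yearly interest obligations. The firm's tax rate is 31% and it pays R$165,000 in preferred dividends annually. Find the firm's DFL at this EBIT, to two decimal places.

1.97

Annual interest charges come to R$1,367,600.00.
Pre-tax preferred-dividend burden = R$165,000 ÷ (1 − 0.31) = R$239,130.43.
DFL = EBIT ÷ [EBIT − I − D_p/(1−t)] = R$3,256,000 ÷ [R$3,256,000 − R$1,367,600.00 − R$239,130.43] = R$3,256,000 ÷ R$1,649,269.57 = 1.9742.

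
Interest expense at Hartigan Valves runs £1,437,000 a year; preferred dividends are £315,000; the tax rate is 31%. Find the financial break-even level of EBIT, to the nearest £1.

£1,893,522

Preferred dividends are paid after tax, so their pre-tax equivalent is £315,000 ÷ (1 − 0.31) = £456,521.74.
Financial break-even EBIT = interest + D_p ÷ (1 − t) = £1,437,000 + £456,521.74 = £1,893,521.74.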